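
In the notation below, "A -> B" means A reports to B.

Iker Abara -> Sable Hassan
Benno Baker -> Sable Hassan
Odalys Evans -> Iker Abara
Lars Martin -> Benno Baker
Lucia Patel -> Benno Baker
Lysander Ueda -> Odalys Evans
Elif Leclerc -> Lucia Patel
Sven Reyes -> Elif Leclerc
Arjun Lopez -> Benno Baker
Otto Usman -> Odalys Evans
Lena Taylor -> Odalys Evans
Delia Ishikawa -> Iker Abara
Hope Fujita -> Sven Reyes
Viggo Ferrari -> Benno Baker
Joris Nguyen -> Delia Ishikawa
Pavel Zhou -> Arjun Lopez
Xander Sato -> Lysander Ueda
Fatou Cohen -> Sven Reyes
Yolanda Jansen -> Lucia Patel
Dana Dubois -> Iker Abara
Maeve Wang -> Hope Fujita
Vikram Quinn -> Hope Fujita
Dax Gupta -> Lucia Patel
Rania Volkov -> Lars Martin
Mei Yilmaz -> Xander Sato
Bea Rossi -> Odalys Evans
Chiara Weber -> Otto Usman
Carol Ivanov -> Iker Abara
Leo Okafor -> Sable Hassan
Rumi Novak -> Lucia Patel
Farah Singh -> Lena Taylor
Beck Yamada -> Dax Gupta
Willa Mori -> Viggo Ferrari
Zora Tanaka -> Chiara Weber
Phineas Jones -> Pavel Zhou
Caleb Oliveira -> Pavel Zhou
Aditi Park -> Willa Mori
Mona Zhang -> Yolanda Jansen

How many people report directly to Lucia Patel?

4

Lucia Patel directly manages Elif Leclerc, Yolanda Jansen, Dax Gupta, Rumi Novak. That is 4 direct reports.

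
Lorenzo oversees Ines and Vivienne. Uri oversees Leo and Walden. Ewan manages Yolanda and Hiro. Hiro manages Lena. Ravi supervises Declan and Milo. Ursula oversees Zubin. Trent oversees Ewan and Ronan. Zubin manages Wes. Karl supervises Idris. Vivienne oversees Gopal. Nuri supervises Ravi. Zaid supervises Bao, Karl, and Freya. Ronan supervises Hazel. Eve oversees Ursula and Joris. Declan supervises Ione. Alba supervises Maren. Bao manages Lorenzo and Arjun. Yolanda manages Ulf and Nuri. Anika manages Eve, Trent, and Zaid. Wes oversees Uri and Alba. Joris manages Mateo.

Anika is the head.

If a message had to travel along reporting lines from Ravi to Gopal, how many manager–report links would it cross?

Ravi is 5 levels below Anika, and Gopal is 5 levels below Anika (their lowest common manager). The shortest path runs up from Ravi to Anika and back down to Gopal: 5 + 5 = 10 links.

10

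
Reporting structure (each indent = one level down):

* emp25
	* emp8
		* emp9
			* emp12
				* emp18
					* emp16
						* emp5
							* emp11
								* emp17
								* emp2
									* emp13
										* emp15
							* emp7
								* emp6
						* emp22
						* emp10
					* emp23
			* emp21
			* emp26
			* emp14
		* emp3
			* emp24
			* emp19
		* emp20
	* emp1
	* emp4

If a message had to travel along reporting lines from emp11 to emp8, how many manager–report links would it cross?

6

emp11 is in emp8's organization: the chain from emp11 up to emp8 is emp11 → emp5 → emp16 → emp18 → emp12 → emp9 → emp8, which is 6 links.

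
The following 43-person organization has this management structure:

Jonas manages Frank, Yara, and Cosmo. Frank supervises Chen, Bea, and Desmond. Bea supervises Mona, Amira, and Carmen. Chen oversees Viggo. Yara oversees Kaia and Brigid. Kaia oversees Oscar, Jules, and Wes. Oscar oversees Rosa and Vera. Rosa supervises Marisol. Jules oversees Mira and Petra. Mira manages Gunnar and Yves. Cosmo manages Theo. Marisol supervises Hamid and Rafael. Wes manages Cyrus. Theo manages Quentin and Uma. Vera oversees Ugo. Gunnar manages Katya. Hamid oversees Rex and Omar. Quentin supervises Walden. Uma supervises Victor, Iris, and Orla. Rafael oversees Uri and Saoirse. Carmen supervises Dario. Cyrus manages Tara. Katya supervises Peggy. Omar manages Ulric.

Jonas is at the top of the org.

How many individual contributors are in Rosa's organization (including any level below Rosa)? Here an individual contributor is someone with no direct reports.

The people in Rosa's organization with no one reporting to them are Saoirse, Uri, Ulric, Rex. That is 4.

4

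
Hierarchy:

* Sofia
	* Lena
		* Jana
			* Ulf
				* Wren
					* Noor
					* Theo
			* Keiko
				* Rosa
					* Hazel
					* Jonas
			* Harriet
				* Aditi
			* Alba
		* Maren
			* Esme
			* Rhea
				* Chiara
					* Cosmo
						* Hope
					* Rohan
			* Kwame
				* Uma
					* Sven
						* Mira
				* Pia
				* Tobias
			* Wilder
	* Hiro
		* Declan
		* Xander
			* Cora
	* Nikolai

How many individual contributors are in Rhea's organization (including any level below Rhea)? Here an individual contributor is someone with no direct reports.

2

The people in Rhea's organization with no one reporting to them are Rohan, Hope. That is 2.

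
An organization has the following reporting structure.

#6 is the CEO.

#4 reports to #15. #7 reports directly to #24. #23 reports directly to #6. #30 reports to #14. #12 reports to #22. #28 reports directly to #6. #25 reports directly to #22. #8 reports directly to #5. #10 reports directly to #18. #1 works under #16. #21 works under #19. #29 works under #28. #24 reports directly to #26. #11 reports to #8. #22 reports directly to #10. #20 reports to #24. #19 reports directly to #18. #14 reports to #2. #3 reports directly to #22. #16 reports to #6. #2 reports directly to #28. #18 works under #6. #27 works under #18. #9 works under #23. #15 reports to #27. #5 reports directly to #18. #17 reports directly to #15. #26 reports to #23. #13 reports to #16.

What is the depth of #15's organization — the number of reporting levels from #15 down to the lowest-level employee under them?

1

The longest chain under #15 runs #15 → #4, which is 1 level below #15.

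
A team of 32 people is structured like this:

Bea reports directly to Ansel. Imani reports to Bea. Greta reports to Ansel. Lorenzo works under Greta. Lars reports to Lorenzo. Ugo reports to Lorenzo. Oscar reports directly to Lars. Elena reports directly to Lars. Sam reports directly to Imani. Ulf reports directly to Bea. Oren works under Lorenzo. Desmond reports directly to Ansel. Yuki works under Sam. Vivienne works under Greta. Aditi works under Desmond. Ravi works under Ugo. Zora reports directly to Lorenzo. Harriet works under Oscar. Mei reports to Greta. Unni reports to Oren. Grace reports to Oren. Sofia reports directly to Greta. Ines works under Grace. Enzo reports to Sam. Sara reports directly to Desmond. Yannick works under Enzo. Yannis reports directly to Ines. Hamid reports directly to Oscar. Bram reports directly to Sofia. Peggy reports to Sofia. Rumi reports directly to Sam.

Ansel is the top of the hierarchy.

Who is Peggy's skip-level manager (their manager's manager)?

Greta

Peggy reports to Sofia, and Sofia reports to Greta. So Peggy's skip-level manager is Greta.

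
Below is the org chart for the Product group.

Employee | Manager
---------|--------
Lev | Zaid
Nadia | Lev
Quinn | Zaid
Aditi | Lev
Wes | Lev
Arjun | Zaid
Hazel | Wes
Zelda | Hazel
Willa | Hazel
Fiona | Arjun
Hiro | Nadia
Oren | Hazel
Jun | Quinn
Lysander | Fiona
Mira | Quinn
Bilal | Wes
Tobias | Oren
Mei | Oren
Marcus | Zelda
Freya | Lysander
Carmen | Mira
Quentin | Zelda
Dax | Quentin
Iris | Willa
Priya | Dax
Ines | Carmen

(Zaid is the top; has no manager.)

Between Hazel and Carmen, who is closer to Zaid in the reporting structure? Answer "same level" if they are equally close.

same level

Both Hazel and Carmen are 3 levels below Zaid.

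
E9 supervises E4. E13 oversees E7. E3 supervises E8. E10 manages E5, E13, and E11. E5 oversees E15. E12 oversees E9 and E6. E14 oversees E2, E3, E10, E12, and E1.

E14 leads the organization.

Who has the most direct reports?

E14

Direct-report counts: E14 has 5; E12 has 2; E9 has 1; E10 has 3; E13 has 1; E5 has 1; E3 has 1. The largest is 5, held by E14.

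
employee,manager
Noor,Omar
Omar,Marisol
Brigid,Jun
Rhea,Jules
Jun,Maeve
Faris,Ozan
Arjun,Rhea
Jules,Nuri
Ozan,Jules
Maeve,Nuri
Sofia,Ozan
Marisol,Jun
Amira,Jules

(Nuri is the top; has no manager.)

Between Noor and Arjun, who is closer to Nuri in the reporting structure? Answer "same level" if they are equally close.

Noor is 5 levels below Nuri; Arjun is 3. Arjun is higher.

Arjun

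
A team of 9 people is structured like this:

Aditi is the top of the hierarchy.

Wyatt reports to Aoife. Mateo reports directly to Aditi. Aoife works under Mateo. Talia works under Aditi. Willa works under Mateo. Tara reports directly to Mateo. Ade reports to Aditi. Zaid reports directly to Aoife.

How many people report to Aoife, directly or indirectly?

Aoife directly manages Zaid, Wyatt. Zaid has no reports. Wyatt has no reports. So Aoife's organization is 2 direct reports plus everyone under them: 1 + 1 = 2.

2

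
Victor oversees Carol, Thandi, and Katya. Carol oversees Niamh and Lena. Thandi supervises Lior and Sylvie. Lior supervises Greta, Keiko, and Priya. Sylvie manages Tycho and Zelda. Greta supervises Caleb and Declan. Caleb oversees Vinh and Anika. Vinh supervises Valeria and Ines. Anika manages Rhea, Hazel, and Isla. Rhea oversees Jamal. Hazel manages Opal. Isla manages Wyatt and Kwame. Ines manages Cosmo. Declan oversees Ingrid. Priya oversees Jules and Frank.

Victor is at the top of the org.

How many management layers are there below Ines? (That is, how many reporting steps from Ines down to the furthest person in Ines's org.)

The longest chain under Ines runs Ines → Cosmo, which is 1 level below Ines.

1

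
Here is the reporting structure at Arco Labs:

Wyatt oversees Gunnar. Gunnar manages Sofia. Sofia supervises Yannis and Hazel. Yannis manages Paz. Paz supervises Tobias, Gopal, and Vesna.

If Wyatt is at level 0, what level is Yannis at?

3

Chain from Yannis up to Wyatt: Yannis → Sofia → Gunnar → Wyatt. That is 3 steps up, so Yannis is 3 levels below Wyatt.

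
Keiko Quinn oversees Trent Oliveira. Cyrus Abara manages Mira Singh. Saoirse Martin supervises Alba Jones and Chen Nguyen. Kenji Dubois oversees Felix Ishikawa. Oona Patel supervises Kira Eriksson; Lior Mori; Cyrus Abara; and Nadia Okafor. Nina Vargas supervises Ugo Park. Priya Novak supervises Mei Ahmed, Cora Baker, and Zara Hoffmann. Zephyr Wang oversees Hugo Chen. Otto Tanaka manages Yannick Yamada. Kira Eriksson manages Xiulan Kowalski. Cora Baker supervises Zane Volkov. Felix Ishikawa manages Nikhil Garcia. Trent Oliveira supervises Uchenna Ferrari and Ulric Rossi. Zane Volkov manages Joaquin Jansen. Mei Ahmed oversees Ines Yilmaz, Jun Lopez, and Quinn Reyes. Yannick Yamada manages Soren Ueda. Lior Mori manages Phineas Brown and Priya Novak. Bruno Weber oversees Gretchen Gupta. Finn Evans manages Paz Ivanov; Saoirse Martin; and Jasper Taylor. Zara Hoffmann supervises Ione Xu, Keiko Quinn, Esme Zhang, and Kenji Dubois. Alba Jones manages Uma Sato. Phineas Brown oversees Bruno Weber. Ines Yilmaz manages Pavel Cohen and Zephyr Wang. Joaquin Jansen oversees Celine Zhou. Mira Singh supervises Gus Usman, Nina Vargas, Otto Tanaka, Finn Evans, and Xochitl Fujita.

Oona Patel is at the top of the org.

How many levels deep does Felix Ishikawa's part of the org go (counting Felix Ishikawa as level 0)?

The longest chain under Felix Ishikawa runs Felix Ishikawa → Nikhil Garcia, which is 1 level below Felix Ishikawa.

1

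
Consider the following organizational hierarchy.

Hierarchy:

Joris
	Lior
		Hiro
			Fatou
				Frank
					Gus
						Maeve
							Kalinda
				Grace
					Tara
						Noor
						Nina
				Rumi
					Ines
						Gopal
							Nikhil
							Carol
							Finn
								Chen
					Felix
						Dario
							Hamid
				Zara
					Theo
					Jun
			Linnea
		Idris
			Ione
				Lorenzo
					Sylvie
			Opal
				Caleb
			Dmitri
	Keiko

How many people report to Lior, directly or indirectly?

Lior directly manages Hiro, Idris. Under Hiro: Linnea, Fatou, Zara, Jun, Theo, Rumi, Felix, Dario, Hamid, Ines, Gopal, Finn, Chen, Carol, Nikhil, Grace, Tara, Nina, Noor, Frank, Gus, Maeve, Kalinda (23). Under Idris: Dmitri, Opal, Caleb, Ione, Lorenzo, Sylvie (6). So Lior's organization is 2 direct reports plus everyone under them: 24 + 7 = 31.

31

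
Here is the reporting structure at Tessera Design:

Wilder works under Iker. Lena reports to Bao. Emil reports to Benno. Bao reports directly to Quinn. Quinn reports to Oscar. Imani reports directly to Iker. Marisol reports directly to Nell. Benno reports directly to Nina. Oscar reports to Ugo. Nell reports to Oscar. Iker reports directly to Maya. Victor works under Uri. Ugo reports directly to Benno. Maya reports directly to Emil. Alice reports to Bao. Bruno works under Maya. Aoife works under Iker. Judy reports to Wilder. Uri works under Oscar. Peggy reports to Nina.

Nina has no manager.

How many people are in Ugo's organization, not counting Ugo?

Ugo directly manages Oscar. Under Oscar: Uri, Victor, Quinn, Bao, Alice, Lena, Nell, Marisol (8). That's 9 in total.

9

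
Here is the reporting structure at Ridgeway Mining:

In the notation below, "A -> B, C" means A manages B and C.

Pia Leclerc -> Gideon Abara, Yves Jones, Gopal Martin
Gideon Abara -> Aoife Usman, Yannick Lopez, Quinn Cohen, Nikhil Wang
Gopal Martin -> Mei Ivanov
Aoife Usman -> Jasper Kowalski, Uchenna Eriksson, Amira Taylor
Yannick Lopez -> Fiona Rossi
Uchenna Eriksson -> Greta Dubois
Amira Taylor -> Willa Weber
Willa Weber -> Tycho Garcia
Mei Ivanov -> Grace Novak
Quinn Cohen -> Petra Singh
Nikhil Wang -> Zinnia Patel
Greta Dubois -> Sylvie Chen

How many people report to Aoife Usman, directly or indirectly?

Aoife Usman directly manages Jasper Kowalski, Uchenna Eriksson, Amira Taylor. Jasper Kowalski has no reports. Under Uchenna Eriksson: Greta Dubois, Sylvie Chen (2). Under Amira Taylor: Willa Weber, Tycho Garcia (2). So Aoife Usman's organization is 3 direct reports plus everyone under them: 1 + 3 + 3 = 7.

7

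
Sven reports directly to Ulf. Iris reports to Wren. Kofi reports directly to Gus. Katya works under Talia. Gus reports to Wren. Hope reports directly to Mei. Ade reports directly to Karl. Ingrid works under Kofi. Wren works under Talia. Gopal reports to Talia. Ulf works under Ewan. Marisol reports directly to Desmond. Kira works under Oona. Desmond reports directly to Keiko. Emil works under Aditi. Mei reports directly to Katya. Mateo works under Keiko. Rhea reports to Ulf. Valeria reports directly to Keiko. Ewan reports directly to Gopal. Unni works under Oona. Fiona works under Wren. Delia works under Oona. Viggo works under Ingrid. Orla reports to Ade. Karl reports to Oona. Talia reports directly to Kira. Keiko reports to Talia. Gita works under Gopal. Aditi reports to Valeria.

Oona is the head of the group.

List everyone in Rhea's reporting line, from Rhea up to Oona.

Rhea reports to Ulf. Ulf reports to Ewan. Ewan reports to Gopal. Gopal reports to Talia. Talia reports to Kira. Kira reports to Oona. Oona is at the top.

Rhea -> Ulf -> Ewan -> Gopal -> Talia -> Kira -> Oona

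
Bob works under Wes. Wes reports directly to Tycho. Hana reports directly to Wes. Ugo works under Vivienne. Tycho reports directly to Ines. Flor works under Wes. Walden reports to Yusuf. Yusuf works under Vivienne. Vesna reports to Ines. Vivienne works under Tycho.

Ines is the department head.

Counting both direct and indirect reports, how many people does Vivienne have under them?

Vivienne directly manages Yusuf, Ugo. Under Yusuf: Walden (1). Ugo has no reports. So Vivienne's organization is 2 direct reports plus everyone under them: 2 + 1 = 3.

3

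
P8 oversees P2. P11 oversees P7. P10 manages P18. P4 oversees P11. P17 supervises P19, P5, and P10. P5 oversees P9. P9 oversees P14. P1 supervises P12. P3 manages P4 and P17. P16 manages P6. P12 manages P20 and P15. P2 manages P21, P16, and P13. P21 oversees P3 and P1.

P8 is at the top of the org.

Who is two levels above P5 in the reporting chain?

P5 reports to P17, and P17 reports to P3. So P5's skip-level manager is P3.

P3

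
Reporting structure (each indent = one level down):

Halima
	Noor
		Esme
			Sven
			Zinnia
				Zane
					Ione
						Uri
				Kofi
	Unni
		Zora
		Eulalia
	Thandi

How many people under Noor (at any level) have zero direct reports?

3

The people in Noor's organization with no one reporting to them are Kofi, Uri, Sven. That is 3.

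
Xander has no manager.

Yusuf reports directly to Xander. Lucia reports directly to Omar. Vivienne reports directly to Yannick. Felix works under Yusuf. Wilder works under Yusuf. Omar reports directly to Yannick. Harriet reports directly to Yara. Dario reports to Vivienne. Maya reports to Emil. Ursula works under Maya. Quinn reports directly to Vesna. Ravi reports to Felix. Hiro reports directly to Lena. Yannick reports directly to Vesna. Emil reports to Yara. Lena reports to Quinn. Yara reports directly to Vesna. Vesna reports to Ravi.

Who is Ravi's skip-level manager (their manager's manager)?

Ravi reports to Felix, and Felix reports to Yusuf. So Ravi's skip-level manager is Yusuf.

Yusuf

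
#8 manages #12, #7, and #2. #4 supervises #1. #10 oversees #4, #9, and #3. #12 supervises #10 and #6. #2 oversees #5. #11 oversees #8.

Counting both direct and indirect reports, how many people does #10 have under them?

#10 directly manages #3, #9, #4. #3 has no reports. #9 has no reports. Under #4: #1 (1). So #10's organization is 3 direct reports plus everyone under them: 1 + 1 + 2 = 4.

4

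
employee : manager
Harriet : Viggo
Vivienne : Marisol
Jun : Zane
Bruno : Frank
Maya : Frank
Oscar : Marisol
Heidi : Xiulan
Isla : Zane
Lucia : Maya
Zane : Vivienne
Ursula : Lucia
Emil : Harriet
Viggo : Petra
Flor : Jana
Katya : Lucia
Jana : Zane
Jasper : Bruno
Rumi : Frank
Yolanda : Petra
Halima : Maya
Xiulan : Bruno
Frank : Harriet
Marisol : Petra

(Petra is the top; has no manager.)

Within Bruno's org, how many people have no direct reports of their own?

2

The people in Bruno's organization with no one reporting to them are Heidi, Jasper. That is 2.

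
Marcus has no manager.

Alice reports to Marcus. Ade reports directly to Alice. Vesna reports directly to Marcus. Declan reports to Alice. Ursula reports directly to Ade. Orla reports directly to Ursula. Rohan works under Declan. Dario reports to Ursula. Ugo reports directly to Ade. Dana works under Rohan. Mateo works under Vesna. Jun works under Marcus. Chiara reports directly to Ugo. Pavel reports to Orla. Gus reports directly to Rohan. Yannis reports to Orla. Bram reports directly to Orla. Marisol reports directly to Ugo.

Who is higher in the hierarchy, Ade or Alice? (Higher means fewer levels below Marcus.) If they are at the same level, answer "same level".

Alice

Ade is 2 levels below Marcus; Alice is 1. Alice is higher.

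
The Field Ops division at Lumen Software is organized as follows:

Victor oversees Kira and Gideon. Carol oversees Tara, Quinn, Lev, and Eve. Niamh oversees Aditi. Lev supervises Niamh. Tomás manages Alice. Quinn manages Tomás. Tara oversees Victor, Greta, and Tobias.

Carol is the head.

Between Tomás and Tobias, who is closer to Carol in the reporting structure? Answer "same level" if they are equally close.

same level

Both Tomás and Tobias are 2 levels below Carol.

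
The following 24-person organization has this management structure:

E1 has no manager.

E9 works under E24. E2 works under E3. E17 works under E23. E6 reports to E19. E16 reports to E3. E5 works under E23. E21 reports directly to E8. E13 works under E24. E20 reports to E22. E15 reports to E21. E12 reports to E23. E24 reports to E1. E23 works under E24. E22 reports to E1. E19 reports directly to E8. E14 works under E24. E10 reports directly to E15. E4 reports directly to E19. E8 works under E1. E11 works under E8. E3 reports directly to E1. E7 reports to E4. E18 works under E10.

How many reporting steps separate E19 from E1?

2

Chain from E19 up to E1: E19 → E8 → E1. That is 2 steps up, so E19 is 2 levels below E1.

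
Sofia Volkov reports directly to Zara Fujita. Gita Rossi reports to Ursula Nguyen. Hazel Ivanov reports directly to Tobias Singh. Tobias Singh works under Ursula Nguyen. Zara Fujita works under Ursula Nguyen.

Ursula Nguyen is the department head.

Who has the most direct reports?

Direct-report counts: Ursula Nguyen has 3; Tobias Singh has 1; Zara Fujita has 1. The largest is 3, held by Ursula Nguyen.

Ursula Nguyen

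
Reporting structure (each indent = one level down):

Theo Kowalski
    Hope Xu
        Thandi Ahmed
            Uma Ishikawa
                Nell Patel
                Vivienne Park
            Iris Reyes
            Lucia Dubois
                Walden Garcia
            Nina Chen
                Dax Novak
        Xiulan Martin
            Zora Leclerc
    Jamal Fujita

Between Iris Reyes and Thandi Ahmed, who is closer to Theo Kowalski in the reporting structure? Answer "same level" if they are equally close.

Thandi Ahmed

Iris Reyes is 3 levels below Theo Kowalski; Thandi Ahmed is 2. Thandi Ahmed is higher.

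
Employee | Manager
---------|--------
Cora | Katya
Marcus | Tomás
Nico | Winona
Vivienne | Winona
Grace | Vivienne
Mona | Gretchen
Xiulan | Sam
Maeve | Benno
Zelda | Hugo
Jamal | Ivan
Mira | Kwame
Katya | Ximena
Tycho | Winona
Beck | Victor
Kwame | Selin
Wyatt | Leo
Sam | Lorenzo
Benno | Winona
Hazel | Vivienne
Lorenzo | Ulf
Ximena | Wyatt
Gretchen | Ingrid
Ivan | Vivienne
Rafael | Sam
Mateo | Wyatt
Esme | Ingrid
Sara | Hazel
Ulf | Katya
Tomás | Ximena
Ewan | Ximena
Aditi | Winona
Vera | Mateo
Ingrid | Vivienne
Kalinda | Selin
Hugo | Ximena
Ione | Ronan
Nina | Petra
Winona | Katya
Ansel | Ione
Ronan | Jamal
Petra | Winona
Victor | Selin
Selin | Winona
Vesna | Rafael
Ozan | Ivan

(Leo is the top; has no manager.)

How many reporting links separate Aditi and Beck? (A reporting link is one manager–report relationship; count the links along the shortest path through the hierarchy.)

Aditi is 1 level below Winona, and Beck is 3 levels below Winona (their lowest common manager). The shortest path runs up from Aditi to Winona and back down to Beck: 1 + 3 = 4 links.

4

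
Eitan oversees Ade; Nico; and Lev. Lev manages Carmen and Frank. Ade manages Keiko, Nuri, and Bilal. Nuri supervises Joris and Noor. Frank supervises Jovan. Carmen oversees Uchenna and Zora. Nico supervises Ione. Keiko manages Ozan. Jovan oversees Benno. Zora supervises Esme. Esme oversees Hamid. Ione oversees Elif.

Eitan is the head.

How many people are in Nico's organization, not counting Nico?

2

Nico directly manages Ione. Under Ione: Elif (1). That's 2 in total.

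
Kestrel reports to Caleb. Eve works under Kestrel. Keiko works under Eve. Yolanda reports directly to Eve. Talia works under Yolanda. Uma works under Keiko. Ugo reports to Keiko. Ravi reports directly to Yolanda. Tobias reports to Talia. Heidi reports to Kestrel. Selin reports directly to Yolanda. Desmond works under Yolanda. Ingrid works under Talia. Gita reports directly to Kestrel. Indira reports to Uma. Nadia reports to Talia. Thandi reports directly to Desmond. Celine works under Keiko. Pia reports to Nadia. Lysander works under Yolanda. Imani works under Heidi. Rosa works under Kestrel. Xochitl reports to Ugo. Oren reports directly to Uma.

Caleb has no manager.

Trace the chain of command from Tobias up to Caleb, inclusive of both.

Tobias reports to Talia. Talia reports to Yolanda. Yolanda reports to Eve. Eve reports to Kestrel. Kestrel reports to Caleb. Caleb is at the top.

Tobias -> Talia -> Yolanda -> Eve -> Kestrel -> Caleb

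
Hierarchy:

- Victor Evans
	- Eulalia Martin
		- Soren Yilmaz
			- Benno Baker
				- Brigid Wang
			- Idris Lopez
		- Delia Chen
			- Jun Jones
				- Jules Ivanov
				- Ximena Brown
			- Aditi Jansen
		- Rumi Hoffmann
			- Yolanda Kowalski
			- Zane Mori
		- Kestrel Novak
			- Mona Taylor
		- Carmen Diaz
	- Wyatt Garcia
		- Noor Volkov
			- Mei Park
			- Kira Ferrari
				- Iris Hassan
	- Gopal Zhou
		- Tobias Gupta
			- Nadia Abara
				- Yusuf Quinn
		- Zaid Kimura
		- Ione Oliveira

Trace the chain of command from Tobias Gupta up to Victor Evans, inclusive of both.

Tobias Gupta -> Gopal Zhou -> Victor Evans

Tobias Gupta reports to Gopal Zhou. Gopal Zhou reports to Victor Evans. Victor Evans is at the top.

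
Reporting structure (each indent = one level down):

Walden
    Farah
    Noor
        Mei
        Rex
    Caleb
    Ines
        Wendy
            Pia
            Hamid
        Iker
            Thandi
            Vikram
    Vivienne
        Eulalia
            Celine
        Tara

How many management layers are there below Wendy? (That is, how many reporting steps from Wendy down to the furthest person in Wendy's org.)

1

The longest chain under Wendy runs Wendy → Hamid, which is 1 level below Wendy.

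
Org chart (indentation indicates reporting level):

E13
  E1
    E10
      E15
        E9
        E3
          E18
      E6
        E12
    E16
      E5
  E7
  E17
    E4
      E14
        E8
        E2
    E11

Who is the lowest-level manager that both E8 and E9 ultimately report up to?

E8's chain of managers is E14, E4, E17, E13. E9's chain of managers is E15, E10, E1, E13. The first manager that appears in both chains is E13.

E13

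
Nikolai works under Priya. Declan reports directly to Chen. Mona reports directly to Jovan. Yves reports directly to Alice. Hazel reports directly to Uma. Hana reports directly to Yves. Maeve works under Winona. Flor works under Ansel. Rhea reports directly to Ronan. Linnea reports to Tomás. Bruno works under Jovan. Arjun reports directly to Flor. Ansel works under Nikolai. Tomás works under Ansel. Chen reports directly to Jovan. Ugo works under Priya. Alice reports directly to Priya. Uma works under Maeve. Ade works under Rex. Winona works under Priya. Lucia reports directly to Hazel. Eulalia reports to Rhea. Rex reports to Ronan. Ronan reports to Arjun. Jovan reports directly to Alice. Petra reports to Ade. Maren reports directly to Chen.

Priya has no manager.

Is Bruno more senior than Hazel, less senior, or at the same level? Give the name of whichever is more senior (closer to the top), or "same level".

Bruno

Bruno is 3 levels below Priya; Hazel is 4. Bruno is higher.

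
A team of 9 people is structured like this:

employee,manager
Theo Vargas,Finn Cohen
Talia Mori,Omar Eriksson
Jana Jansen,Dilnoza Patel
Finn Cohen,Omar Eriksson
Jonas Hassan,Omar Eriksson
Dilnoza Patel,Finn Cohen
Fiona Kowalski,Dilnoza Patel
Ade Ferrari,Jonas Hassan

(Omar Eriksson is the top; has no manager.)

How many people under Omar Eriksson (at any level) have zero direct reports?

The people in Omar Eriksson's organization with no one reporting to them are Ade Ferrari, Theo Vargas, Jana Jansen, Fiona Kowalski, Talia Mori. That is 5.

5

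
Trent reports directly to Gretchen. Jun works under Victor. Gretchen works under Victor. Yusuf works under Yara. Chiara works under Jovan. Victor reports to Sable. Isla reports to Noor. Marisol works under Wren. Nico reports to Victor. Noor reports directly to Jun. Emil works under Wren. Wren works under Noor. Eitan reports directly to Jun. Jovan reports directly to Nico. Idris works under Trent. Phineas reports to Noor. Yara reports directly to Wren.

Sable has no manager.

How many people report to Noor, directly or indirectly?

Noor directly manages Wren, Isla, Phineas. Under Wren: Marisol, Emil, Yara, Yusuf (4). Isla has no reports. Phineas has no reports. So Noor's organization is 3 direct reports plus everyone under them: 5 + 1 + 1 = 7.

7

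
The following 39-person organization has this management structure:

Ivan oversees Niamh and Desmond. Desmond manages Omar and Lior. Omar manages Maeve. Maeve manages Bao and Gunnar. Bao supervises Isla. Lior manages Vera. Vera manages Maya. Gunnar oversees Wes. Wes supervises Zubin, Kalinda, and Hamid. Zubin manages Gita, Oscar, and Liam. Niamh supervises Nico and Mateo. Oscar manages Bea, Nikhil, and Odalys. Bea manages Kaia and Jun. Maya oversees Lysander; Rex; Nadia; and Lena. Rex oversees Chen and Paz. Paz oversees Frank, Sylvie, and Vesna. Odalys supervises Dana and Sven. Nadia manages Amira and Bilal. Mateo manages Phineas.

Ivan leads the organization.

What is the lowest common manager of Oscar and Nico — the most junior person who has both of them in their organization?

Oscar's chain of managers is Zubin, Wes, Gunnar, Maeve, Omar, Desmond, Ivan. Nico's chain of managers is Niamh, Ivan. The first manager that appears in both chains is Ivan.

Ivan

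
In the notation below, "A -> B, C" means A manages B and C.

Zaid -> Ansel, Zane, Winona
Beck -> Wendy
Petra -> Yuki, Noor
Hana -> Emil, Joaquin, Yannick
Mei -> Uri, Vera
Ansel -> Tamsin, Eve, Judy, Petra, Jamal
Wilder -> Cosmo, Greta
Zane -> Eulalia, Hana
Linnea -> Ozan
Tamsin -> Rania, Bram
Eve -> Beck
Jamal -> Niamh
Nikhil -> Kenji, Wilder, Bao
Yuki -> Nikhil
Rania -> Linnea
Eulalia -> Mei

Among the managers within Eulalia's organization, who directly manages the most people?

Mei

Direct-report counts within Eulalia's organization: Eulalia has 1; Mei has 2. The largest is 2, held by Mei.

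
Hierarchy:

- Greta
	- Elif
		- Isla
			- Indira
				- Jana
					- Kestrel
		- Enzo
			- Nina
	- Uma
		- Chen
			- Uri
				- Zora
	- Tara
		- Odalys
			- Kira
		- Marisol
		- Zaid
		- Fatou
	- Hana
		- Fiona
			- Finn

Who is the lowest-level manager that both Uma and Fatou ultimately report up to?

Uma's chain of managers is Greta. Fatou's chain of managers is Tara, Greta. The first manager that appears in both chains is Greta.

Greta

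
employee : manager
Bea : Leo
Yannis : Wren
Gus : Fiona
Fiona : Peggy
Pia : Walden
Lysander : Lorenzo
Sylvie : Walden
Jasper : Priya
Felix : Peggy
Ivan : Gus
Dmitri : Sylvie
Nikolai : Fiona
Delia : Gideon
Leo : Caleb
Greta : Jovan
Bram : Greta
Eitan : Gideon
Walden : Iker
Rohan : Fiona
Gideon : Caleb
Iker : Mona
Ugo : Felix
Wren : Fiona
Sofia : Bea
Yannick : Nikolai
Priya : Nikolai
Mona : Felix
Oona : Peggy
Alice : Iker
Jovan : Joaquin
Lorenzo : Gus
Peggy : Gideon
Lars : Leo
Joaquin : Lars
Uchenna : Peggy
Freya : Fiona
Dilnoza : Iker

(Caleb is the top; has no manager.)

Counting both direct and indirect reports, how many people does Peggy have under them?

Peggy directly manages Felix, Fiona, Oona, Uchenna. Under Felix: Ugo, Mona, Iker, Alice, Dilnoza, Walden, Sylvie, Dmitri, Pia (9). Under Fiona: Rohan, Nikolai, Yannick, Priya, Jasper, Freya, Wren, Yannis, Gus, Ivan, Lorenzo, Lysander (12). Oona has no reports. Uchenna has no reports. So Peggy's organization is 4 direct reports plus everyone under them: 10 + 13 + 1 + 1 = 25.

25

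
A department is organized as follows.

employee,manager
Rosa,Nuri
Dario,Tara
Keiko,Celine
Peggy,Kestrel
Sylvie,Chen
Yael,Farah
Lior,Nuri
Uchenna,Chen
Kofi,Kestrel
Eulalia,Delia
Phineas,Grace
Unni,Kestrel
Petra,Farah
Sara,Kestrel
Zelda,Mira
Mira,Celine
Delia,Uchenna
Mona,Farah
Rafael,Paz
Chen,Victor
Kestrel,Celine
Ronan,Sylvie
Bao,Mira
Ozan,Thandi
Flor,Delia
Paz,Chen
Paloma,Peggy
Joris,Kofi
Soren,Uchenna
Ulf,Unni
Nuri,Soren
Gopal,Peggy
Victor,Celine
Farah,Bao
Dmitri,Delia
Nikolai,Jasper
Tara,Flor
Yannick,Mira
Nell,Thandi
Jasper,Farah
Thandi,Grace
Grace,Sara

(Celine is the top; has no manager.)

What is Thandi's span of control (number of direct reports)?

2

Thandi directly manages Nell, Ozan. That is 2 direct reports.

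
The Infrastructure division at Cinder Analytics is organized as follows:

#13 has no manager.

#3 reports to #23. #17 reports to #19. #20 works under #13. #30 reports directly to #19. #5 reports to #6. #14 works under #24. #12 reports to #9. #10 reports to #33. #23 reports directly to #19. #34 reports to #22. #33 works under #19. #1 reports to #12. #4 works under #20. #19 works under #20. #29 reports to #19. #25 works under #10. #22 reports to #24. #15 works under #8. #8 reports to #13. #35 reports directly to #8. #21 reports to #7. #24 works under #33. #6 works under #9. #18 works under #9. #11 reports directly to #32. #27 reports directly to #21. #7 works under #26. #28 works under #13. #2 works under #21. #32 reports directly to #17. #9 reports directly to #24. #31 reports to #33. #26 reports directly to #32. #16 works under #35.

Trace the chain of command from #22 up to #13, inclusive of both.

#22 -> #24 -> #33 -> #19 -> #20 -> #13

#22 reports to #24. #24 reports to #33. #33 reports to #19. #19 reports to #20. #20 reports to #13. #13 is at the top.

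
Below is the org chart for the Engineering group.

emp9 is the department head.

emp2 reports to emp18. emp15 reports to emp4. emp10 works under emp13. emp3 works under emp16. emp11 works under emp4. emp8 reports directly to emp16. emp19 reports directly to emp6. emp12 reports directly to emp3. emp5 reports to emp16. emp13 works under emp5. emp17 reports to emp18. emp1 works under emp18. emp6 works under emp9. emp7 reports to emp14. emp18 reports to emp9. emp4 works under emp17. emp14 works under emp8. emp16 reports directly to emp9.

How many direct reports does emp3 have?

emp3 directly manages emp12. That is 1 direct report.

1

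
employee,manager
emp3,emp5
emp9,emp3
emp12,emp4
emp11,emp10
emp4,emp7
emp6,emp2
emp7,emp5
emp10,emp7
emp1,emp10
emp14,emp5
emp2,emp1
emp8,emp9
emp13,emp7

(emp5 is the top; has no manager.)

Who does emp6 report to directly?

emp2

emp6 reports directly to emp2.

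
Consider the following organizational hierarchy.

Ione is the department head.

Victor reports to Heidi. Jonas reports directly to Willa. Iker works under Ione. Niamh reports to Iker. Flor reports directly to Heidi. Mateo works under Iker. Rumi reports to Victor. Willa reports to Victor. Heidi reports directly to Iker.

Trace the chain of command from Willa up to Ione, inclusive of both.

Willa reports to Victor. Victor reports to Heidi. Heidi reports to Iker. Iker reports to Ione. Ione is at the top.

Willa -> Victor -> Heidi -> Iker -> Ione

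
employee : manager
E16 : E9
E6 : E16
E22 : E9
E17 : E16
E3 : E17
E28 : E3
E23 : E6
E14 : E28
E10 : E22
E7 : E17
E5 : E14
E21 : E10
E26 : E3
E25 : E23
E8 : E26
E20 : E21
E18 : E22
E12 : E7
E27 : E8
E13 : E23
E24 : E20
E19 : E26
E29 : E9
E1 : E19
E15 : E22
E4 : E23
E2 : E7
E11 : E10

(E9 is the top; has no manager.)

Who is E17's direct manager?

E16

E17 reports directly to E16.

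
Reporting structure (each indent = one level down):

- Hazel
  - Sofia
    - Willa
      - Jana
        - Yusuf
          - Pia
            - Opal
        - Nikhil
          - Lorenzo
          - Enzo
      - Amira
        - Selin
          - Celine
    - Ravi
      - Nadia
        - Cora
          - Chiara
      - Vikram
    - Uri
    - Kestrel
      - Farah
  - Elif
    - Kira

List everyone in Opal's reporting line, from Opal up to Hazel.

Opal reports to Pia. Pia reports to Yusuf. Yusuf reports to Jana. Jana reports to Willa. Willa reports to Sofia. Sofia reports to Hazel. Hazel is at the top.

Opal -> Pia -> Yusuf -> Jana -> Willa -> Sofia -> Hazel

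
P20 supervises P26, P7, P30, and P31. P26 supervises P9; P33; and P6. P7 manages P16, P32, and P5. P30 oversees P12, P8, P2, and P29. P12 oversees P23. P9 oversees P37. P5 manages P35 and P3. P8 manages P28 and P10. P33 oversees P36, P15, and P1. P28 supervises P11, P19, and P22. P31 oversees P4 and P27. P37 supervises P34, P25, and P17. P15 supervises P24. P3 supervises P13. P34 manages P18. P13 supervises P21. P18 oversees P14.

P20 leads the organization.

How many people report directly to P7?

P7 directly manages P32, P5, P16. That is 3 direct reports.

3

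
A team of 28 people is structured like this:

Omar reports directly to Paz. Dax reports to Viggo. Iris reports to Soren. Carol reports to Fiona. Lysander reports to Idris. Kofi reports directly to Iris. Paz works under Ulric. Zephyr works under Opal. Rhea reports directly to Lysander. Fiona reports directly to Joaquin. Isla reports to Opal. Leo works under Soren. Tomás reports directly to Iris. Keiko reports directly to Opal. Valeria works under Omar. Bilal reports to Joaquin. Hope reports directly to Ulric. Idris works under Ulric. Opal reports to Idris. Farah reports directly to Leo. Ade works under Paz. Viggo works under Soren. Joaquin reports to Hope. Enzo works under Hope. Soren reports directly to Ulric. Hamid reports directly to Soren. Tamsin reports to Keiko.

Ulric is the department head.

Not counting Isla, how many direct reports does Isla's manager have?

2

Isla reports to Opal. Opal's other direct reports are Zephyr, Keiko — 2 peers.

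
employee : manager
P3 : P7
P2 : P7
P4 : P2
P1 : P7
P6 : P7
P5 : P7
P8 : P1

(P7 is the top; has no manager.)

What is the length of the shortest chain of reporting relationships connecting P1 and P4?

3

P1 is 1 level below P7, and P4 is 2 levels below P7 (their lowest common manager). The shortest path runs up from P1 to P7 and back down to P4: 1 + 2 = 3 links.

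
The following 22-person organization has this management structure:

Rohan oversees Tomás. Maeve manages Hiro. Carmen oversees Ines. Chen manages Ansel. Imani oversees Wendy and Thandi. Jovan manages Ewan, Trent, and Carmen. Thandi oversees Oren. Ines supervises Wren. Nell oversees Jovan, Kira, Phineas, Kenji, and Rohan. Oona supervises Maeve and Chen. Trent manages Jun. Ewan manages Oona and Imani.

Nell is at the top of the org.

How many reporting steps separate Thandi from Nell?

4

Chain from Thandi up to Nell: Thandi → Imani → Ewan → Jovan → Nell. That is 4 steps up, so Thandi is 4 levels below Nell.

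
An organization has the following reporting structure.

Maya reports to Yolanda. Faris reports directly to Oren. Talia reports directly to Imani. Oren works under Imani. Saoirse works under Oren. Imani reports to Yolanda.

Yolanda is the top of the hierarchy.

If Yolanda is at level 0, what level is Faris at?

Chain from Faris up to Yolanda: Faris → Oren → Imani → Yolanda. That is 3 steps up, so Faris is 3 levels below Yolanda.

3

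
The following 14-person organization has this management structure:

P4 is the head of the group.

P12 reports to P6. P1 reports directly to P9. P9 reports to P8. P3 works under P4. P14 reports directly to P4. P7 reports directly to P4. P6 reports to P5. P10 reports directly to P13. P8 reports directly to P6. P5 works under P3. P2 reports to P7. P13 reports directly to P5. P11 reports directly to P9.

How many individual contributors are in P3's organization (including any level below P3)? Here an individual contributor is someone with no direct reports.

4

The people in P3's organization with no one reporting to them are P10, P12, P1, P11. That is 4.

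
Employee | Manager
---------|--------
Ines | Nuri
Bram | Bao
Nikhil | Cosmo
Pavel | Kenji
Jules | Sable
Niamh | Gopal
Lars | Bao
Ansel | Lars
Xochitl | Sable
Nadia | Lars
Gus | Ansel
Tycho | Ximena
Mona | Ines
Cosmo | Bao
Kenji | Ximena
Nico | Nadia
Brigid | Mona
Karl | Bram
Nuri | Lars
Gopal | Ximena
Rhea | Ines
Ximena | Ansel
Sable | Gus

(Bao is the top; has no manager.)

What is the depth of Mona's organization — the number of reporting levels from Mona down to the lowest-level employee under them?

The longest chain under Mona runs Mona → Brigid, which is 1 level below Mona.

1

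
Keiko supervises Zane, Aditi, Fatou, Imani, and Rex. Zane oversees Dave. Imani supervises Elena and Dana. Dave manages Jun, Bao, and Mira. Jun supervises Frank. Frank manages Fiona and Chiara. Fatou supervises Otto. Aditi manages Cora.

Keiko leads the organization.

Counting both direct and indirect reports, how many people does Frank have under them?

2

Frank directly manages Chiara, Fiona. Chiara has no reports. Fiona has no reports. So Frank's organization is 2 direct reports plus everyone under them: 1 + 1 = 2.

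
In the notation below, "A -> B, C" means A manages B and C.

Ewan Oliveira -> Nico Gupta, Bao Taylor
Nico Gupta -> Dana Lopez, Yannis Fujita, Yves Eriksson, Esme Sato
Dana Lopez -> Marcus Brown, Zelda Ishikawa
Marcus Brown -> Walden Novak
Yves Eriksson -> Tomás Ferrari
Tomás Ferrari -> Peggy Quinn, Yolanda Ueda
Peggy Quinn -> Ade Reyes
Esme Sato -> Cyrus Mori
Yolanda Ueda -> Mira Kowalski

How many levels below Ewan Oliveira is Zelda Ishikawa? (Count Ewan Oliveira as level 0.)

Chain from Zelda Ishikawa up to Ewan Oliveira: Zelda Ishikawa → Dana Lopez → Nico Gupta → Ewan Oliveira. That is 3 steps up, so Zelda Ishikawa is 3 levels below Ewan Oliveira.

3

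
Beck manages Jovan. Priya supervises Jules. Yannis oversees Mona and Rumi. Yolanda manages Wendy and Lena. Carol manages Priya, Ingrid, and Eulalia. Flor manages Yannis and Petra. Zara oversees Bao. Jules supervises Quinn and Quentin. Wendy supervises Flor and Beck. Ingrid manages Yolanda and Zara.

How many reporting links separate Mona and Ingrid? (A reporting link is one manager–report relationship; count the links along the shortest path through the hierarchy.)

Mona is in Ingrid's organization: the chain from Mona up to Ingrid is Mona → Yannis → Flor → Wendy → Yolanda → Ingrid, which is 5 links.

5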